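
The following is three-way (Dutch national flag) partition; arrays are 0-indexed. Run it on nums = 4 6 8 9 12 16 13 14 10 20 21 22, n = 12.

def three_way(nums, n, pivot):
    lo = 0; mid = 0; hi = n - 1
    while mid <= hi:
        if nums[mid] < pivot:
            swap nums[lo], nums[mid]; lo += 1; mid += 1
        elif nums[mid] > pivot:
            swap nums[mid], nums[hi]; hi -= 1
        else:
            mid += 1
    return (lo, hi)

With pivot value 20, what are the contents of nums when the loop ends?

lo=0 mid=0 hi=11
4<20: swap(0,0), lo=1 mid=1 ⇒ 4 6 8 9 12 16 13 14 10 20 21 22
6<20: swap(1,1), lo=2 mid=2 ⇒ 4 6 8 9 12 16 13 14 10 20 21 22
8<20: swap(2,2), lo=3 mid=3 ⇒ 4 6 8 9 12 16 13 14 10 20 21 22
9<20: swap(3,3), lo=4 mid=4 ⇒ 4 6 8 9 12 16 13 14 10 20 21 22
12<20: swap(4,4), lo=5 mid=5 ⇒ 4 6 8 9 12 16 13 14 10 20 21 22
16<20: swap(5,5), lo=6 mid=6 ⇒ 4 6 8 9 12 16 13 14 10 20 21 22
13<20: swap(6,6), lo=7 mid=7 ⇒ 4 6 8 9 12 16 13 14 10 20 21 22
14<20: swap(7,7), lo=8 mid=8 ⇒ 4 6 8 9 12 16 13 14 10 20 21 22
10<20: swap(8,8), lo=9 mid=9 ⇒ 4 6 8 9 12 16 13 14 10 20 21 22
20=20: mid=10
21>20: swap(10,11), hi=10 ⇒ 4 6 8 9 12 16 13 14 10 20 22 21
22>20: swap(10,10), hi=9 ⇒ 4 6 8 9 12 16 13 14 10 20 22 21
done. lo=9 hi=9; nums=4 6 8 9 12 16 13 14 10 20 22 21

4 6 8 9 12 16 13 14 10 20 22 21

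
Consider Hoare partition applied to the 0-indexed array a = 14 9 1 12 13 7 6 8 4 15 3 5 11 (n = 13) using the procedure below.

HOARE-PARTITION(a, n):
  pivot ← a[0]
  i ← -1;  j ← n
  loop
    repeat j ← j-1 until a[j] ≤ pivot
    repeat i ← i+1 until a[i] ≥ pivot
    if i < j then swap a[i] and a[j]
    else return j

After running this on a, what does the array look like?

pivot = a[0] = 14; i = -1, j = 13
j→12 (a[12]=11≤14), i→0 (a[0]=14≥14); i<j, swap → 11 9 1 12 13 7 6 8 4 15 3 5 14
j→11 (a[11]=5≤14), i→9 (a[9]=15≥14); i<j, swap → 11 9 1 12 13 7 6 8 4 5 3 15 14
j→10, i→11; i≥j, return j=10. a = 11 9 1 12 13 7 6 8 4 5 3 15 14

11 9 1 12 13 7 6 8 4 5 3 15 14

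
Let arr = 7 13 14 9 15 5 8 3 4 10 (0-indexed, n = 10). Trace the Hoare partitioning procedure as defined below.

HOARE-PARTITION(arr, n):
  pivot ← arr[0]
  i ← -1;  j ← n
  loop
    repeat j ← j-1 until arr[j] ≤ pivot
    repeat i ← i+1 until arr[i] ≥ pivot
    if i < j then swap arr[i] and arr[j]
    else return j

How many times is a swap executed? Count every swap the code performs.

3

pivot = arr[0] = 7; i = -1, j = 10
j→8 (arr[8]=4≤7), i→0 (arr[0]=7≥7); i<j, swap → 4 13 14 9 15 5 8 3 7 10
j→7 (arr[7]=3≤7), i→1 (arr[1]=13≥7); i<j, swap → 4 3 14 9 15 5 8 13 7 10
j→5 (arr[5]=5≤7), i→2 (arr[2]=14≥7); i<j, swap → 4 3 5 9 15 14 8 13 7 10
j→2, i→3; i≥j, return j=2. arr = 4 3 5 9 15 14 8 13 7 10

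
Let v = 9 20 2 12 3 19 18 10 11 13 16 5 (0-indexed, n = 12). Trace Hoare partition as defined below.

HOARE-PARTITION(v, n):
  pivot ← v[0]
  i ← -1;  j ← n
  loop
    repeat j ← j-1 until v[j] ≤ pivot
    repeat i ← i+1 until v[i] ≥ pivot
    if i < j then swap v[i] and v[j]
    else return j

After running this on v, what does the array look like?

5 3 2 12 20 19 18 10 11 13 16 9

pivot=9
j stops at 11 (5), i stops at 0 (9); swap ⇒ 5 20 2 12 3 19 18 10 11 13 16 9
j stops at 4 (3), i stops at 1 (20); swap ⇒ 5 3 2 12 20 19 18 10 11 13 16 9
j stops at 2, i stops at 3; i≥j ⇒ return 2. v=5 3 2 12 20 19 18 10 11 13 16 9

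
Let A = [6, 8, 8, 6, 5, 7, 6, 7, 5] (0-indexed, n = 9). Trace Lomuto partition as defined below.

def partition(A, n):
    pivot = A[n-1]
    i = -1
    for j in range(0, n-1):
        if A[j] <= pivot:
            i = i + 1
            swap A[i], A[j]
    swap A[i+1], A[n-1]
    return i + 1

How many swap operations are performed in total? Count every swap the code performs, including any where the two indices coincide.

2

pivot = A[8] = 5; i = -1
j=0: A[0]=6 > 5 → no swap
j=1: A[1]=8 > 5 → no swap
j=2: A[2]=8 > 5 → no swap
j=3: A[3]=6 > 5 → no swap
j=4: A[4]=5 ≤ 5 → i=0, swap A[0],A[4] → [5, 8, 8, 6, 6, 7, 6, 7, 5]
j=5: A[5]=7 > 5 → no swap
j=6: A[6]=6 > 5 → no swap
j=7: A[7]=7 > 5 → no swap
final swap A[1],A[8] → [5, 5, 8, 6, 6, 7, 6, 7, 8]; return 1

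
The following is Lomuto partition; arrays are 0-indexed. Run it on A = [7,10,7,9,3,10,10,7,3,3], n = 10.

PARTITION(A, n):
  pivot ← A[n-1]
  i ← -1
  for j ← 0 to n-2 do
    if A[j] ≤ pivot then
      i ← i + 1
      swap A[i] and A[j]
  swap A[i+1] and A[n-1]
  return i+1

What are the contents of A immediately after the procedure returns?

[3,3,3,9,7,10,10,7,10,7]

pivot = A[9] = 3; i = -1
j=0: A[0]=7 > 3 → no swap
j=1: A[1]=10 > 3 → no swap
j=2: A[2]=7 > 3 → no swap
j=3: A[3]=9 > 3 → no swap
j=4: A[4]=3 ≤ 3 → i=0, swap A[0],A[4] → [3,10,7,9,7,10,10,7,3,3]
j=5: A[5]=10 > 3 → no swap
j=6: A[6]=10 > 3 → no swap
j=7: A[7]=7 > 3 → no swap
j=8: A[8]=3 ≤ 3 → i=1, swap A[1],A[8] → [3,3,7,9,7,10,10,7,10,3]
final swap A[2],A[9] → [3,3,3,9,7,10,10,7,10,7]; return 2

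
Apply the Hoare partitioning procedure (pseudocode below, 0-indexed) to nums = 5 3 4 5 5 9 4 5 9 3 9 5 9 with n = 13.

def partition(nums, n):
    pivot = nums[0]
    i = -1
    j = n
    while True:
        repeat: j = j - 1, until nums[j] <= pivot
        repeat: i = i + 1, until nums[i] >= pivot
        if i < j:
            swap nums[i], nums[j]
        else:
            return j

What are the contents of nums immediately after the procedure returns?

pivot = nums[0] = 5; i = -1, j = 13
j→11 (nums[11]=5≤5), i→0 (nums[0]=5≥5); i<j, swap → 5 3 4 5 5 9 4 5 9 3 9 5 9
j→9 (nums[9]=3≤5), i→3 (nums[3]=5≥5); i<j, swap → 5 3 4 3 5 9 4 5 9 5 9 5 9
j→7 (nums[7]=5≤5), i→4 (nums[4]=5≥5); i<j, swap → 5 3 4 3 5 9 4 5 9 5 9 5 9
j→6 (nums[6]=4≤5), i→5 (nums[5]=9≥5); i<j, swap → 5 3 4 3 5 4 9 5 9 5 9 5 9
j→5, i→6; i≥j, return j=5. nums = 5 3 4 3 5 4 9 5 9 5 9 5 9

5 3 4 3 5 4 9 5 9 5 9 5 9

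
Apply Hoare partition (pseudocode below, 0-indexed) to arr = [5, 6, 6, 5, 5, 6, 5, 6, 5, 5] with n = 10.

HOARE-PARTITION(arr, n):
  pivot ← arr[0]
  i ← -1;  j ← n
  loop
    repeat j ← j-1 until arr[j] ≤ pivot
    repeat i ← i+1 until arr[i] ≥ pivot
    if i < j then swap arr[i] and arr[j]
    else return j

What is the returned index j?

3

pivot = arr[0] = 5; i = -1, j = 10
j→9 (arr[9]=5≤5), i→0 (arr[0]=5≥5); i<j, swap → [5, 6, 6, 5, 5, 6, 5, 6, 5, 5]
j→8 (arr[8]=5≤5), i→1 (arr[1]=6≥5); i<j, swap → [5, 5, 6, 5, 5, 6, 5, 6, 6, 5]
j→6 (arr[6]=5≤5), i→2 (arr[2]=6≥5); i<j, swap → [5, 5, 5, 5, 5, 6, 6, 6, 6, 5]
j→4 (arr[4]=5≤5), i→3 (arr[3]=5≥5); i<j, swap → [5, 5, 5, 5, 5, 6, 6, 6, 6, 5]
j→3, i→4; i≥j, return j=3. arr = [5, 5, 5, 5, 5, 6, 6, 6, 6, 5]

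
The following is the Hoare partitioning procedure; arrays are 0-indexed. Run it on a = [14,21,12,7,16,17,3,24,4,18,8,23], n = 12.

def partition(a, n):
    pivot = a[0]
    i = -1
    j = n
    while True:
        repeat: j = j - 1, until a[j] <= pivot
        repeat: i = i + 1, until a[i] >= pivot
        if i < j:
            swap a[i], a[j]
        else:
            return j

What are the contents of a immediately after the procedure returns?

pivot = a[0] = 14; i = -1, j = 12
j→10 (a[10]=8≤14), i→0 (a[0]=14≥14); i<j, swap → [8,21,12,7,16,17,3,24,4,18,14,23]
j→8 (a[8]=4≤14), i→1 (a[1]=21≥14); i<j, swap → [8,4,12,7,16,17,3,24,21,18,14,23]
j→6 (a[6]=3≤14), i→4 (a[4]=16≥14); i<j, swap → [8,4,12,7,3,17,16,24,21,18,14,23]
j→4, i→5; i≥j, return j=4. a = [8,4,12,7,3,17,16,24,21,18,14,23]

[8,4,12,7,3,17,16,24,21,18,14,23]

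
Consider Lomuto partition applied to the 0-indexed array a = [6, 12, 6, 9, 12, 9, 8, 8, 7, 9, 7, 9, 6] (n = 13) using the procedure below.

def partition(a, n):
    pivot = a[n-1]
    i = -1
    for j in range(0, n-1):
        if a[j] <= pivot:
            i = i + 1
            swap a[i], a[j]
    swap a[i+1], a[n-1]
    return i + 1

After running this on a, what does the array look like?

pivot = a[12] = 6; i = -1
j=0: a[0]=6 ≤ 6 → i=0, swap a[0],a[0] (no change) → [6, 12, 6, 9, 12, 9, 8, 8, 7, 9, 7, 9, 6]
j=1: a[1]=12 > 6 → no swap
j=2: a[2]=6 ≤ 6 → i=1, swap a[1],a[2] → [6, 6, 12, 9, 12, 9, 8, 8, 7, 9, 7, 9, 6]
j=3: a[3]=9 > 6 → no swap
j=4: a[4]=12 > 6 → no swap
j=5: a[5]=9 > 6 → no swap
j=6: a[6]=8 > 6 → no swap
j=7: a[7]=8 > 6 → no swap
j=8: a[8]=7 > 6 → no swap
j=9: a[9]=9 > 6 → no swap
j=10: a[10]=7 > 6 → no swap
j=11: a[11]=9 > 6 → no swap
final swap a[2],a[12] → [6, 6, 6, 9, 12, 9, 8, 8, 7, 9, 7, 9, 12]; return 2

[6, 6, 6, 9, 12, 9, 8, 8, 7, 9, 7, 9, 12]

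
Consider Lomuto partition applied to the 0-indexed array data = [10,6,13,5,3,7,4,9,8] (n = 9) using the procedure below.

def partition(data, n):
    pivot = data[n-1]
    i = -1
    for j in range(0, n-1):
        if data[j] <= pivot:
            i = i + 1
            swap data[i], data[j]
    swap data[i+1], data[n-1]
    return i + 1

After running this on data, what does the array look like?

[6,5,3,7,4,8,13,9,10]

pivot=8, i=-1
j=0: 10>8, skip
j=1: 6≤8, i=0, swap(0,1) ⇒ [6,10,13,5,3,7,4,9,8]
j=2: 13>8, skip
j=3: 5≤8, i=1, swap(1,3) ⇒ [6,5,13,10,3,7,4,9,8]
j=4: 3≤8, i=2, swap(2,4) ⇒ [6,5,3,10,13,7,4,9,8]
j=5: 7≤8, i=3, swap(3,5) ⇒ [6,5,3,7,13,10,4,9,8]
j=6: 4≤8, i=4, swap(4,6) ⇒ [6,5,3,7,4,10,13,9,8]
j=7: 9>8, skip
swap(5,8) ⇒ [6,5,3,7,4,8,13,9,10]; return 5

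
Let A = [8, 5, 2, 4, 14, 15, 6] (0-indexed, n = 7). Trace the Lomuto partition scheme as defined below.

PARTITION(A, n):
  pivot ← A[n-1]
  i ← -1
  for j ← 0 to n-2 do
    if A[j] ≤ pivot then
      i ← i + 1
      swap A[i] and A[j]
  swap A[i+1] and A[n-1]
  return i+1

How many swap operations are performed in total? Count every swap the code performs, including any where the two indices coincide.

4

pivot = A[6] = 6; i = -1
j=0: A[0]=8 > 6 → no swap
j=1: A[1]=5 ≤ 6 → i=0, swap A[0],A[1] → [5, 8, 2, 4, 14, 15, 6]
j=2: A[2]=2 ≤ 6 → i=1, swap A[1],A[2] → [5, 2, 8, 4, 14, 15, 6]
j=3: A[3]=4 ≤ 6 → i=2, swap A[2],A[3] → [5, 2, 4, 8, 14, 15, 6]
j=4: A[4]=14 > 6 → no swap
j=5: A[5]=15 > 6 → no swap
final swap A[3],A[6] → [5, 2, 4, 6, 14, 15, 8]; return 3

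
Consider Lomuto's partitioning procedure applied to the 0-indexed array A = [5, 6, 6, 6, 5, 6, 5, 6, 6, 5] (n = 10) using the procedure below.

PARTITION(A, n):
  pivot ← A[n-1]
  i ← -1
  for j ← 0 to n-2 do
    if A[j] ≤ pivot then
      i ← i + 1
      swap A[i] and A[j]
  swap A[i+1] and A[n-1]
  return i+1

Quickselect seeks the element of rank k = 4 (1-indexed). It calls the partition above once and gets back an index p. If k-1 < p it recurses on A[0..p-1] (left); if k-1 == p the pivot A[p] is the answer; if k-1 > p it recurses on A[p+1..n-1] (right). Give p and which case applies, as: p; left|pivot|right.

3; pivot

pivot = A[9] = 5; i = -1
j=0: A[0]=5 ≤ 5 → i=0, swap A[0],A[0] (no change) → [5, 6, 6, 6, 5, 6, 5, 6, 6, 5]
j=1: A[1]=6 > 5 → no swap
j=2: A[2]=6 > 5 → no swap
j=3: A[3]=6 > 5 → no swap
j=4: A[4]=5 ≤ 5 → i=1, swap A[1],A[4] → [5, 5, 6, 6, 6, 6, 5, 6, 6, 5]
j=5: A[5]=6 > 5 → no swap
j=6: A[6]=5 ≤ 5 → i=2, swap A[2],A[6] → [5, 5, 5, 6, 6, 6, 6, 6, 6, 5]
j=7: A[7]=6 > 5 → no swap
j=8: A[8]=6 > 5 → no swap
final swap A[3],A[9] → [5, 5, 5, 5, 6, 6, 6, 6, 6, 6]; return 3
p = 3; k-1 = 3 == 3 ⇒ pivot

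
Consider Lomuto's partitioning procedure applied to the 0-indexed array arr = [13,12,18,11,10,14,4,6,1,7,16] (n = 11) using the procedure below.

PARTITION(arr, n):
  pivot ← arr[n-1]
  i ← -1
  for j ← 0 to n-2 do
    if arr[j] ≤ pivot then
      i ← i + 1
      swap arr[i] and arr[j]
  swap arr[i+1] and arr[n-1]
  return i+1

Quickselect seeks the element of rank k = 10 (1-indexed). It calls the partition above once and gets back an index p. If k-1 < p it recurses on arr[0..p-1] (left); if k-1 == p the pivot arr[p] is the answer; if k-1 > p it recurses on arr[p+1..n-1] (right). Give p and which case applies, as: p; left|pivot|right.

pivot=16, i=-1
j=0: 13≤16, i=0, swap(0,0) ⇒ [13,12,18,11,10,14,4,6,1,7,16]
j=1: 12≤16, i=1, swap(1,1) ⇒ [13,12,18,11,10,14,4,6,1,7,16]
j=2: 18>16, skip
j=3: 11≤16, i=2, swap(2,3) ⇒ [13,12,11,18,10,14,4,6,1,7,16]
j=4: 10≤16, i=3, swap(3,4) ⇒ [13,12,11,10,18,14,4,6,1,7,16]
j=5: 14≤16, i=4, swap(4,5) ⇒ [13,12,11,10,14,18,4,6,1,7,16]
j=6: 4≤16, i=5, swap(5,6) ⇒ [13,12,11,10,14,4,18,6,1,7,16]
j=7: 6≤16, i=6, swap(6,7) ⇒ [13,12,11,10,14,4,6,18,1,7,16]
j=8: 1≤16, i=7, swap(7,8) ⇒ [13,12,11,10,14,4,6,1,18,7,16]
j=9: 7≤16, i=8, swap(8,9) ⇒ [13,12,11,10,14,4,6,1,7,18,16]
swap(9,10) ⇒ [13,12,11,10,14,4,6,1,7,16,18]; return 9
p = 9; k-1 = 9 == 9 ⇒ pivot

9; pivot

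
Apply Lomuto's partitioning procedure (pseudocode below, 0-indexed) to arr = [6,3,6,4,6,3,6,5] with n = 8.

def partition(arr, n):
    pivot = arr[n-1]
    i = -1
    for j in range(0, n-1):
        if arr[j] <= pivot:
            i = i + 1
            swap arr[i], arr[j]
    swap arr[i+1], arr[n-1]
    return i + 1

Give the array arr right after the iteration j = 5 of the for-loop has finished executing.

[3,4,3,6,6,6,6,5]

pivot=5, i=-1
j=0: 6>5, skip
j=1: 3≤5, i=0, swap(0,1) ⇒ [3,6,6,4,6,3,6,5]
j=2: 6>5, skip
j=3: 4≤5, i=1, swap(1,3) ⇒ [3,4,6,6,6,3,6,5]
j=4: 6>5, skip
j=5: 3≤5, i=2, swap(2,5) ⇒ [3,4,3,6,6,6,6,5]
(after j=5) arr = [3,4,3,6,6,6,6,5]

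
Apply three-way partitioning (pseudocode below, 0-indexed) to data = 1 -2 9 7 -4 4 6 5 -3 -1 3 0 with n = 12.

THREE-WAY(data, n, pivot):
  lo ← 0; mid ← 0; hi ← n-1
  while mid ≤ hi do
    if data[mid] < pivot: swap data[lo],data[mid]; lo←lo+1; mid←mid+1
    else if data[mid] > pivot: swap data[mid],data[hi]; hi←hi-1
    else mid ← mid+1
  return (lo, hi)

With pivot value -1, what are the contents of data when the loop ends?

pivot = -1; lo=0, mid=0, hi=11
data[mid]=1>-1: swap data[0],data[11]; hi=10 → 0 -2 9 7 -4 4 6 5 -3 -1 3 1
data[mid]=0>-1: swap data[0],data[10]; hi=9 → 3 -2 9 7 -4 4 6 5 -3 -1 0 1
data[mid]=3>-1: swap data[0],data[9]; hi=8 → -1 -2 9 7 -4 4 6 5 -3 3 0 1
data[mid]=-1=-1: mid=1
data[mid]=-2<-1: swap data[0],data[1]; lo=1,mid=2 → -2 -1 9 7 -4 4 6 5 -3 3 0 1
data[mid]=9>-1: swap data[2],data[8]; hi=7 → -2 -1 -3 7 -4 4 6 5 9 3 0 1
data[mid]=-3<-1: swap data[1],data[2]; lo=2,mid=3 → -2 -3 -1 7 -4 4 6 5 9 3 0 1
data[mid]=7>-1: swap data[3],data[7]; hi=6 → -2 -3 -1 5 -4 4 6 7 9 3 0 1
data[mid]=5>-1: swap data[3],data[6]; hi=5 → -2 -3 -1 6 -4 4 5 7 9 3 0 1
data[mid]=6>-1: swap data[3],data[5]; hi=4 → -2 -3 -1 4 -4 6 5 7 9 3 0 1
data[mid]=4>-1: swap data[3],data[4]; hi=3 → -2 -3 -1 -4 4 6 5 7 9 3 0 1
data[mid]=-4<-1: swap data[2],data[3]; lo=3,mid=4 → -2 -3 -4 -1 4 6 5 7 9 3 0 1
end: lo=3, hi=3; data = -2 -3 -4 -1 4 6 5 7 9 3 0 1

-2 -3 -4 -1 4 6 5 7 9 3 0 1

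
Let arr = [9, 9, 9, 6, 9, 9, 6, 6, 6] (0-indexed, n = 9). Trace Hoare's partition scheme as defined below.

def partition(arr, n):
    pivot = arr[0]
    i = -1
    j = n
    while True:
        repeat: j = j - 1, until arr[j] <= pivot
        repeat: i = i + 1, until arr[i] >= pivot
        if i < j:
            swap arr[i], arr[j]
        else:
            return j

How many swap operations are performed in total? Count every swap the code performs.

pivot = arr[0] = 9; i = -1, j = 9
j→8 (arr[8]=6≤9), i→0 (arr[0]=9≥9); i<j, swap → [6, 9, 9, 6, 9, 9, 6, 6, 9]
j→7 (arr[7]=6≤9), i→1 (arr[1]=9≥9); i<j, swap → [6, 6, 9, 6, 9, 9, 6, 9, 9]
j→6 (arr[6]=6≤9), i→2 (arr[2]=9≥9); i<j, swap → [6, 6, 6, 6, 9, 9, 9, 9, 9]
j→5 (arr[5]=9≤9), i→4 (arr[4]=9≥9); i<j, swap → [6, 6, 6, 6, 9, 9, 9, 9, 9]
j→4, i→5; i≥j, return j=4. arr = [6, 6, 6, 6, 9, 9, 9, 9, 9]

4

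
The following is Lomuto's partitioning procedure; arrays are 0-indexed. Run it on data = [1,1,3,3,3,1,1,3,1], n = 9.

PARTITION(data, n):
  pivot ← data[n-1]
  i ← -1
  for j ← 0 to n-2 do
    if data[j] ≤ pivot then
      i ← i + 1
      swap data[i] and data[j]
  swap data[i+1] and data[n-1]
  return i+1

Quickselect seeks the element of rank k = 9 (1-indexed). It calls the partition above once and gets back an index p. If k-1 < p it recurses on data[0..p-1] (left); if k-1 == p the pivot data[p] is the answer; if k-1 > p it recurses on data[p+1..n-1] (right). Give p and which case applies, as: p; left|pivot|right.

pivot = data[8] = 1; i = -1
j=0: data[0]=1 ≤ 1 → i=0, swap data[0],data[0] (no change) → [1,1,3,3,3,1,1,3,1]
j=1: data[1]=1 ≤ 1 → i=1, swap data[1],data[1] (no change) → [1,1,3,3,3,1,1,3,1]
j=2: data[2]=3 > 1 → no swap
j=3: data[3]=3 > 1 → no swap
j=4: data[4]=3 > 1 → no swap
j=5: data[5]=1 ≤ 1 → i=2, swap data[2],data[5] → [1,1,1,3,3,3,1,3,1]
j=6: data[6]=1 ≤ 1 → i=3, swap data[3],data[6] → [1,1,1,1,3,3,3,3,1]
j=7: data[7]=3 > 1 → no swap
final swap data[4],data[8] → [1,1,1,1,1,3,3,3,3]; return 4
p = 4; k-1 = 8 > 4 ⇒ right

4; right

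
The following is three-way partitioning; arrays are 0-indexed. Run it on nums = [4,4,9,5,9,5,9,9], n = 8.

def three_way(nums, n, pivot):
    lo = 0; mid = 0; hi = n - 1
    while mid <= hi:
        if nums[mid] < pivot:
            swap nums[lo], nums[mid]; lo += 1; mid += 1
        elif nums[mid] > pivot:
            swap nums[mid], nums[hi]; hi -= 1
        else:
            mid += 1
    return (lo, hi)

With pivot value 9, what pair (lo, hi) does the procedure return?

(4, 7)

pivot = 9; lo=0, mid=0, hi=7
nums[mid]=4<9: swap nums[0],nums[0]; lo=1,mid=1 → [4,4,9,5,9,5,9,9]
nums[mid]=4<9: swap nums[1],nums[1]; lo=2,mid=2 → [4,4,9,5,9,5,9,9]
nums[mid]=9=9: mid=3
nums[mid]=5<9: swap nums[2],nums[3]; lo=3,mid=4 → [4,4,5,9,9,5,9,9]
nums[mid]=9=9: mid=5
nums[mid]=5<9: swap nums[3],nums[5]; lo=4,mid=6 → [4,4,5,5,9,9,9,9]
nums[mid]=9=9: mid=7
nums[mid]=9=9: mid=8
end: lo=4, hi=7; nums = [4,4,5,5,9,9,9,9]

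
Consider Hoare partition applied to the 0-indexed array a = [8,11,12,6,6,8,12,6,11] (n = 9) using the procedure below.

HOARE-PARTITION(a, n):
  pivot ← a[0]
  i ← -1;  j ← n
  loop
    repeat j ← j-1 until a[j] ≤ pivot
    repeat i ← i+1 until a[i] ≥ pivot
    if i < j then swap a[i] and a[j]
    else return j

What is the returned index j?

3

pivot = a[0] = 8; i = -1, j = 9
j→7 (a[7]=6≤8), i→0 (a[0]=8≥8); i<j, swap → [6,11,12,6,6,8,12,8,11]
j→5 (a[5]=8≤8), i→1 (a[1]=11≥8); i<j, swap → [6,8,12,6,6,11,12,8,11]
j→4 (a[4]=6≤8), i→2 (a[2]=12≥8); i<j, swap → [6,8,6,6,12,11,12,8,11]
j→3, i→4; i≥j, return j=3. a = [6,8,6,6,12,11,12,8,11]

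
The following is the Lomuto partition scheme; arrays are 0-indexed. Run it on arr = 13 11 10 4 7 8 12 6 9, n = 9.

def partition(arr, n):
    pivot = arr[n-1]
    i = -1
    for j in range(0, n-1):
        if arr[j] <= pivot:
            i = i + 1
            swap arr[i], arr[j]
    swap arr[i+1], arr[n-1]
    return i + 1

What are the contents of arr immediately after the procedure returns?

pivot = arr[8] = 9; i = -1
j=0: arr[0]=13 > 9 → no swap
j=1: arr[1]=11 > 9 → no swap
j=2: arr[2]=10 > 9 → no swap
j=3: arr[3]=4 ≤ 9 → i=0, swap arr[0],arr[3] → 4 11 10 13 7 8 12 6 9
j=4: arr[4]=7 ≤ 9 → i=1, swap arr[1],arr[4] → 4 7 10 13 11 8 12 6 9
j=5: arr[5]=8 ≤ 9 → i=2, swap arr[2],arr[5] → 4 7 8 13 11 10 12 6 9
j=6: arr[6]=12 > 9 → no swap
j=7: arr[7]=6 ≤ 9 → i=3, swap arr[3],arr[7] → 4 7 8 6 11 10 12 13 9
final swap arr[4],arr[8] → 4 7 8 6 9 10 12 13 11; return 4

4 7 8 6 9 10 12 13 11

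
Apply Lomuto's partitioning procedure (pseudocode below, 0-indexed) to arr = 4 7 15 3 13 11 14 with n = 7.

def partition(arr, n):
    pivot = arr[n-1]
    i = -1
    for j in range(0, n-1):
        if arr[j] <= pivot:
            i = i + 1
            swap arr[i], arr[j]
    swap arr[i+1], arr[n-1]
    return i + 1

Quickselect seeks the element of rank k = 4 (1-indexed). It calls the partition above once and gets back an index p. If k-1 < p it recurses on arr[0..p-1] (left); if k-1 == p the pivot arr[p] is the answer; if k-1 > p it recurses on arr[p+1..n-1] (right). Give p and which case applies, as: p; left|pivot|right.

pivot=14, i=-1
j=0: 4≤14, i=0, swap(0,0) ⇒ 4 7 15 3 13 11 14
j=1: 7≤14, i=1, swap(1,1) ⇒ 4 7 15 3 13 11 14
j=2: 15>14, skip
j=3: 3≤14, i=2, swap(2,3) ⇒ 4 7 3 15 13 11 14
j=4: 13≤14, i=3, swap(3,4) ⇒ 4 7 3 13 15 11 14
j=5: 11≤14, i=4, swap(4,5) ⇒ 4 7 3 13 11 15 14
swap(5,6) ⇒ 4 7 3 13 11 14 15; return 5
p = 5; k-1 = 3 < 5 ⇒ left

5; left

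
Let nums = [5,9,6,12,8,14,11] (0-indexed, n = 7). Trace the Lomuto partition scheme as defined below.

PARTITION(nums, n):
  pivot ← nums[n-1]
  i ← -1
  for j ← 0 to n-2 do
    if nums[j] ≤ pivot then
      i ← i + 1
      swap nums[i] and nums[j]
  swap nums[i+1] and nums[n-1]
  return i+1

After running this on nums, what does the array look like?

pivot=11, i=-1
j=0: 5≤11, i=0, swap(0,0) ⇒ [5,9,6,12,8,14,11]
j=1: 9≤11, i=1, swap(1,1) ⇒ [5,9,6,12,8,14,11]
j=2: 6≤11, i=2, swap(2,2) ⇒ [5,9,6,12,8,14,11]
j=3: 12>11, skip
j=4: 8≤11, i=3, swap(3,4) ⇒ [5,9,6,8,12,14,11]
j=5: 14>11, skip
swap(4,6) ⇒ [5,9,6,8,11,14,12]; return 4

[5,9,6,8,11,14,12]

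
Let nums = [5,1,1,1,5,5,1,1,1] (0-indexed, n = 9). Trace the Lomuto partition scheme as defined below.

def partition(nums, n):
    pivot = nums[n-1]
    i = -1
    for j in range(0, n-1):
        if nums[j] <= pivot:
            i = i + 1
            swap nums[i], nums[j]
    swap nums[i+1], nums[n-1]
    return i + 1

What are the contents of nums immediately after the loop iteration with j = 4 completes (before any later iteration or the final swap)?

pivot = nums[8] = 1; i = -1
j=0: nums[0]=5 > 1 → no swap
j=1: nums[1]=1 ≤ 1 → i=0, swap nums[0],nums[1] → [1,5,1,1,5,5,1,1,1]
j=2: nums[2]=1 ≤ 1 → i=1, swap nums[1],nums[2] → [1,1,5,1,5,5,1,1,1]
j=3: nums[3]=1 ≤ 1 → i=2, swap nums[2],nums[3] → [1,1,1,5,5,5,1,1,1]
j=4: nums[4]=5 > 1 → no swap
(after j=4) nums = [1,1,1,5,5,5,1,1,1]

[1,1,1,5,5,5,1,1,1]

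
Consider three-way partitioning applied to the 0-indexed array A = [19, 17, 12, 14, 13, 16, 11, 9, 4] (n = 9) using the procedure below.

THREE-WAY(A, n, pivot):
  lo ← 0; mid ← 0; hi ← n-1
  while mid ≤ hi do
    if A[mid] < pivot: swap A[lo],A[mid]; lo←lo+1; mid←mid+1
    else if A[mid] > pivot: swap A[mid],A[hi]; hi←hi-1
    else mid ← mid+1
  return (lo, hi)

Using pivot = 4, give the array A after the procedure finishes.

[4, 12, 14, 13, 16, 11, 9, 17, 19]

pivot = 4; lo=0, mid=0, hi=8
A[mid]=19>4: swap A[0],A[8]; hi=7 → [4, 17, 12, 14, 13, 16, 11, 9, 19]
A[mid]=4=4: mid=1
A[mid]=17>4: swap A[1],A[7]; hi=6 → [4, 9, 12, 14, 13, 16, 11, 17, 19]
A[mid]=9>4: swap A[1],A[6]; hi=5 → [4, 11, 12, 14, 13, 16, 9, 17, 19]
A[mid]=11>4: swap A[1],A[5]; hi=4 → [4, 16, 12, 14, 13, 11, 9, 17, 19]
A[mid]=16>4: swap A[1],A[4]; hi=3 → [4, 13, 12, 14, 16, 11, 9, 17, 19]
A[mid]=13>4: swap A[1],A[3]; hi=2 → [4, 14, 12, 13, 16, 11, 9, 17, 19]
A[mid]=14>4: swap A[1],A[2]; hi=1 → [4, 12, 14, 13, 16, 11, 9, 17, 19]
A[mid]=12>4: swap A[1],A[1]; hi=0 → [4, 12, 14, 13, 16, 11, 9, 17, 19]
end: lo=0, hi=0; A = [4, 12, 14, 13, 16, 11, 9, 17, 19]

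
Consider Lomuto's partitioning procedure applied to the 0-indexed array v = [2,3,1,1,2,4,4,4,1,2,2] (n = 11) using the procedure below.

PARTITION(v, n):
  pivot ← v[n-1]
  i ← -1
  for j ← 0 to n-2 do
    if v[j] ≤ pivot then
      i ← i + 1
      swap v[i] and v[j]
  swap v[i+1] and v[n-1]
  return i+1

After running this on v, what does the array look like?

[2,1,1,2,1,2,2,4,3,4,4]

pivot=2, i=-1
j=0: 2≤2, i=0, swap(0,0) ⇒ [2,3,1,1,2,4,4,4,1,2,2]
j=1: 3>2, skip
j=2: 1≤2, i=1, swap(1,2) ⇒ [2,1,3,1,2,4,4,4,1,2,2]
j=3: 1≤2, i=2, swap(2,3) ⇒ [2,1,1,3,2,4,4,4,1,2,2]
j=4: 2≤2, i=3, swap(3,4) ⇒ [2,1,1,2,3,4,4,4,1,2,2]
j=5: 4>2, skip
j=6: 4>2, skip
j=7: 4>2, skip
j=8: 1≤2, i=4, swap(4,8) ⇒ [2,1,1,2,1,4,4,4,3,2,2]
j=9: 2≤2, i=5, swap(5,9) ⇒ [2,1,1,2,1,2,4,4,3,4,2]
swap(6,10) ⇒ [2,1,1,2,1,2,2,4,3,4,4]; return 6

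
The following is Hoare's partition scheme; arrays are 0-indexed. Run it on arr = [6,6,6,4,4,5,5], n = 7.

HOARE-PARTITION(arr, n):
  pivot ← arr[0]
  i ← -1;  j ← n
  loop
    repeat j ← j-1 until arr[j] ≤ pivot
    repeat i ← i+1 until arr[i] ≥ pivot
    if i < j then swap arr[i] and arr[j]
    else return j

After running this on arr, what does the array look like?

[5,5,4,4,6,6,6]

pivot=6
j stops at 6 (5), i stops at 0 (6); swap ⇒ [5,6,6,4,4,5,6]
j stops at 5 (5), i stops at 1 (6); swap ⇒ [5,5,6,4,4,6,6]
j stops at 4 (4), i stops at 2 (6); swap ⇒ [5,5,4,4,6,6,6]
j stops at 3, i stops at 4; i≥j ⇒ return 3. arr=[5,5,4,4,6,6,6]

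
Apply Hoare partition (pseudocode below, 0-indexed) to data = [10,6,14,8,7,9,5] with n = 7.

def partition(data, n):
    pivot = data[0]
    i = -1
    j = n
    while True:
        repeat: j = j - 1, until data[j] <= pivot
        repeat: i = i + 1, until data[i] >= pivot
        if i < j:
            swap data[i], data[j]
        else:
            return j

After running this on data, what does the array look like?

pivot = data[0] = 10; i = -1, j = 7
j→6 (data[6]=5≤10), i→0 (data[0]=10≥10); i<j, swap → [5,6,14,8,7,9,10]
j→5 (data[5]=9≤10), i→2 (data[2]=14≥10); i<j, swap → [5,6,9,8,7,14,10]
j→4, i→5; i≥j, return j=4. data = [5,6,9,8,7,14,10]

[5,6,9,8,7,14,10]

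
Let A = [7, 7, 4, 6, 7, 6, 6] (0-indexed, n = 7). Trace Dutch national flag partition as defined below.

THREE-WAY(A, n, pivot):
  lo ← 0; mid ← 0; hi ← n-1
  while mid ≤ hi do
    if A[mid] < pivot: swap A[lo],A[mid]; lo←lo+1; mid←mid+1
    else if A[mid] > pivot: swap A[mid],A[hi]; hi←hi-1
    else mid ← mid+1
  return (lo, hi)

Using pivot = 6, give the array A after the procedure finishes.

lo=0 mid=0 hi=6
7>6: swap(0,6), hi=5 ⇒ [6, 7, 4, 6, 7, 6, 7]
6=6: mid=1
7>6: swap(1,5), hi=4 ⇒ [6, 6, 4, 6, 7, 7, 7]
6=6: mid=2
4<6: swap(0,2), lo=1 mid=3 ⇒ [4, 6, 6, 6, 7, 7, 7]
6=6: mid=4
7>6: swap(4,4), hi=3 ⇒ [4, 6, 6, 6, 7, 7, 7]
done. lo=1 hi=3; A=[4, 6, 6, 6, 7, 7, 7]

[4, 6, 6, 6, 7, 7, 7]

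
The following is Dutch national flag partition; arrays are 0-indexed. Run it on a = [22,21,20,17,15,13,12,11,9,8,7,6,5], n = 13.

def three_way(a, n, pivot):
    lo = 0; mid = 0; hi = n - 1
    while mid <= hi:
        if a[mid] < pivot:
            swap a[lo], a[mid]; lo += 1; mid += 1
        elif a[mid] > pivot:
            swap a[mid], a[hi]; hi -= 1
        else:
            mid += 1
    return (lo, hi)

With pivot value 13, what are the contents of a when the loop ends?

[5,6,7,8,9,12,11,13,15,17,20,21,22]

lo=0 mid=0 hi=12
22>13: swap(0,12), hi=11 ⇒ [5,21,20,17,15,13,12,11,9,8,7,6,22]
5<13: swap(0,0), lo=1 mid=1 ⇒ [5,21,20,17,15,13,12,11,9,8,7,6,22]
21>13: swap(1,11), hi=10 ⇒ [5,6,20,17,15,13,12,11,9,8,7,21,22]
6<13: swap(1,1), lo=2 mid=2 ⇒ [5,6,20,17,15,13,12,11,9,8,7,21,22]
20>13: swap(2,10), hi=9 ⇒ [5,6,7,17,15,13,12,11,9,8,20,21,22]
7<13: swap(2,2), lo=3 mid=3 ⇒ [5,6,7,17,15,13,12,11,9,8,20,21,22]
17>13: swap(3,9), hi=8 ⇒ [5,6,7,8,15,13,12,11,9,17,20,21,22]
8<13: swap(3,3), lo=4 mid=4 ⇒ [5,6,7,8,15,13,12,11,9,17,20,21,22]
15>13: swap(4,8), hi=7 ⇒ [5,6,7,8,9,13,12,11,15,17,20,21,22]
9<13: swap(4,4), lo=5 mid=5 ⇒ [5,6,7,8,9,13,12,11,15,17,20,21,22]
13=13: mid=6
12<13: swap(5,6), lo=6 mid=7 ⇒ [5,6,7,8,9,12,13,11,15,17,20,21,22]
11<13: swap(6,7), lo=7 mid=8 ⇒ [5,6,7,8,9,12,11,13,15,17,20,21,22]
done. lo=7 hi=7; a=[5,6,7,8,9,12,11,13,15,17,20,21,22]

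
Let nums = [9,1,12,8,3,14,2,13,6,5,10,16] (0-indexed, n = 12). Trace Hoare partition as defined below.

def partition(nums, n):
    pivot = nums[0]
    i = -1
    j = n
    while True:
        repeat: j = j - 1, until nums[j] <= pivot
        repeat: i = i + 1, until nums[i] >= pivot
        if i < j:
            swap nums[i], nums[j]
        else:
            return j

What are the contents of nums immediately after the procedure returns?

pivot = nums[0] = 9; i = -1, j = 12
j→9 (nums[9]=5≤9), i→0 (nums[0]=9≥9); i<j, swap → [5,1,12,8,3,14,2,13,6,9,10,16]
j→8 (nums[8]=6≤9), i→2 (nums[2]=12≥9); i<j, swap → [5,1,6,8,3,14,2,13,12,9,10,16]
j→6 (nums[6]=2≤9), i→5 (nums[5]=14≥9); i<j, swap → [5,1,6,8,3,2,14,13,12,9,10,16]
j→5, i→6; i≥j, return j=5. nums = [5,1,6,8,3,2,14,13,12,9,10,16]

[5,1,6,8,3,2,14,13,12,9,10,16]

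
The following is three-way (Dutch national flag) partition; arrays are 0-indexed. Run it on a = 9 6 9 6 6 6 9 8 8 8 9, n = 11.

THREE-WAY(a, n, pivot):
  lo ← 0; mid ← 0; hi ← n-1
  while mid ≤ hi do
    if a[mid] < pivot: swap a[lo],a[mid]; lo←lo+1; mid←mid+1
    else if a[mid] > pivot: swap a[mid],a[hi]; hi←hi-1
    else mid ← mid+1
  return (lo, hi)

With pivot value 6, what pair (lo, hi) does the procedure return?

lo=0 mid=0 hi=10
9>6: swap(0,10), hi=9 ⇒ 9 6 9 6 6 6 9 8 8 8 9
9>6: swap(0,9), hi=8 ⇒ 8 6 9 6 6 6 9 8 8 9 9
8>6: swap(0,8), hi=7 ⇒ 8 6 9 6 6 6 9 8 8 9 9
8>6: swap(0,7), hi=6 ⇒ 8 6 9 6 6 6 9 8 8 9 9
8>6: swap(0,6), hi=5 ⇒ 9 6 9 6 6 6 8 8 8 9 9
9>6: swap(0,5), hi=4 ⇒ 6 6 9 6 6 9 8 8 8 9 9
6=6: mid=1
6=6: mid=2
9>6: swap(2,4), hi=3 ⇒ 6 6 6 6 9 9 8 8 8 9 9
6=6: mid=3
6=6: mid=4
done. lo=0 hi=3; a=6 6 6 6 9 9 8 8 8 9 9

(0, 3)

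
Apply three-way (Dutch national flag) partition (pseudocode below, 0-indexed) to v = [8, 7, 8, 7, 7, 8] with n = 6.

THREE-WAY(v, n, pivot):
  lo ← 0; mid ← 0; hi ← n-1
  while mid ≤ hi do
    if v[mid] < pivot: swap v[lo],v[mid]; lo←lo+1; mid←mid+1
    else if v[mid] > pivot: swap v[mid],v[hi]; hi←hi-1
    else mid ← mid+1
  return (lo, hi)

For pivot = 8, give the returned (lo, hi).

(3, 5)

lo=0 mid=0 hi=5
8=8: mid=1
7<8: swap(0,1), lo=1 mid=2 ⇒ [7, 8, 8, 7, 7, 8]
8=8: mid=3
7<8: swap(1,3), lo=2 mid=4 ⇒ [7, 7, 8, 8, 7, 8]
7<8: swap(2,4), lo=3 mid=5 ⇒ [7, 7, 7, 8, 8, 8]
8=8: mid=6
done. lo=3 hi=5; v=[7, 7, 7, 8, 8, 8]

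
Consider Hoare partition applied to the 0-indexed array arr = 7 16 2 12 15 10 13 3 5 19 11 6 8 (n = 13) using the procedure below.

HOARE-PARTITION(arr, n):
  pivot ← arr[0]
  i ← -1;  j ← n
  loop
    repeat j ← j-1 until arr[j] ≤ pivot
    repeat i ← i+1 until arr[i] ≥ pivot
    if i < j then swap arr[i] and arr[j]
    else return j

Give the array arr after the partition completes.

pivot=7
j stops at 11 (6), i stops at 0 (7); swap ⇒ 6 16 2 12 15 10 13 3 5 19 11 7 8
j stops at 8 (5), i stops at 1 (16); swap ⇒ 6 5 2 12 15 10 13 3 16 19 11 7 8
j stops at 7 (3), i stops at 3 (12); swap ⇒ 6 5 2 3 15 10 13 12 16 19 11 7 8
j stops at 3, i stops at 4; i≥j ⇒ return 3. arr=6 5 2 3 15 10 13 12 16 19 11 7 8

6 5 2 3 15 10 13 12 16 19 11 7 8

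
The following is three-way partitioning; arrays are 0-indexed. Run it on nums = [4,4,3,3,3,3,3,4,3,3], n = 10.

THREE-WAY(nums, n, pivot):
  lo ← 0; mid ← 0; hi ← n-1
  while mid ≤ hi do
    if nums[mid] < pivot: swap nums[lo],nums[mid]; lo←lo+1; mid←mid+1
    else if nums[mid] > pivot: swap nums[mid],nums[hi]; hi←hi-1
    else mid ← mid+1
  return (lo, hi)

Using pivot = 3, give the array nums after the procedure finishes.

pivot = 3; lo=0, mid=0, hi=9
nums[mid]=4>3: swap nums[0],nums[9]; hi=8 → [3,4,3,3,3,3,3,4,3,4]
nums[mid]=3=3: mid=1
nums[mid]=4>3: swap nums[1],nums[8]; hi=7 → [3,3,3,3,3,3,3,4,4,4]
nums[mid]=3=3: mid=2
nums[mid]=3=3: mid=3
nums[mid]=3=3: mid=4
nums[mid]=3=3: mid=5
nums[mid]=3=3: mid=6
nums[mid]=3=3: mid=7
nums[mid]=4>3: swap nums[7],nums[7]; hi=6 → [3,3,3,3,3,3,3,4,4,4]
end: lo=0, hi=6; nums = [3,3,3,3,3,3,3,4,4,4]

[3,3,3,3,3,3,3,4,4,4]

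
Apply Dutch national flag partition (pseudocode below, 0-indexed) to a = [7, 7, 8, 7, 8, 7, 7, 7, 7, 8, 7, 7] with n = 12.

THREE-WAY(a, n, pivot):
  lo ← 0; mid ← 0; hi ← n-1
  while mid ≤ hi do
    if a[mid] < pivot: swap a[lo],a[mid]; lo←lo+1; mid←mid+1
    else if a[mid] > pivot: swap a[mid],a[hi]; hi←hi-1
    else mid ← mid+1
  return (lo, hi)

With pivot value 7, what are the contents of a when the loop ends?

pivot = 7; lo=0, mid=0, hi=11
a[mid]=7=7: mid=1
a[mid]=7=7: mid=2
a[mid]=8>7: swap a[2],a[11]; hi=10 → [7, 7, 7, 7, 8, 7, 7, 7, 7, 8, 7, 8]
a[mid]=7=7: mid=3
a[mid]=7=7: mid=4
a[mid]=8>7: swap a[4],a[10]; hi=9 → [7, 7, 7, 7, 7, 7, 7, 7, 7, 8, 8, 8]
a[mid]=7=7: mid=5
a[mid]=7=7: mid=6
a[mid]=7=7: mid=7
a[mid]=7=7: mid=8
a[mid]=7=7: mid=9
a[mid]=8>7: swap a[9],a[9]; hi=8 → [7, 7, 7, 7, 7, 7, 7, 7, 7, 8, 8, 8]
end: lo=0, hi=8; a = [7, 7, 7, 7, 7, 7, 7, 7, 7, 8, 8, 8]

[7, 7, 7, 7, 7, 7, 7, 7, 7, 8, 8, 8]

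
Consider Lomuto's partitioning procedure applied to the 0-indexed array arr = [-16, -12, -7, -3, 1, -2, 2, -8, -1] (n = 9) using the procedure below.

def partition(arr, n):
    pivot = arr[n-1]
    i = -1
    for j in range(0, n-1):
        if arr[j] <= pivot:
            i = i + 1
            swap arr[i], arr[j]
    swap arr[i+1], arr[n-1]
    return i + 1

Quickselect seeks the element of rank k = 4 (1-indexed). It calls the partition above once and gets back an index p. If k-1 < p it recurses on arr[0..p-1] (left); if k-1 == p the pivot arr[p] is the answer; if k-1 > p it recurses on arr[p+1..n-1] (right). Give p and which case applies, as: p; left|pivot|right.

pivot = arr[8] = -1; i = -1
j=0: arr[0]=-16 ≤ -1 → i=0, swap arr[0],arr[0] (no change) → [-16, -12, -7, -3, 1, -2, 2, -8, -1]
j=1: arr[1]=-12 ≤ -1 → i=1, swap arr[1],arr[1] (no change) → [-16, -12, -7, -3, 1, -2, 2, -8, -1]
j=2: arr[2]=-7 ≤ -1 → i=2, swap arr[2],arr[2] (no change) → [-16, -12, -7, -3, 1, -2, 2, -8, -1]
j=3: arr[3]=-3 ≤ -1 → i=3, swap arr[3],arr[3] (no change) → [-16, -12, -7, -3, 1, -2, 2, -8, -1]
j=4: arr[4]=1 > -1 → no swap
j=5: arr[5]=-2 ≤ -1 → i=4, swap arr[4],arr[5] → [-16, -12, -7, -3, -2, 1, 2, -8, -1]
j=6: arr[6]=2 > -1 → no swap
j=7: arr[7]=-8 ≤ -1 → i=5, swap arr[5],arr[7] → [-16, -12, -7, -3, -2, -8, 2, 1, -1]
final swap arr[6],arr[8] → [-16, -12, -7, -3, -2, -8, -1, 1, 2]; return 6
p = 6; k-1 = 3 < 6 ⇒ left

6; left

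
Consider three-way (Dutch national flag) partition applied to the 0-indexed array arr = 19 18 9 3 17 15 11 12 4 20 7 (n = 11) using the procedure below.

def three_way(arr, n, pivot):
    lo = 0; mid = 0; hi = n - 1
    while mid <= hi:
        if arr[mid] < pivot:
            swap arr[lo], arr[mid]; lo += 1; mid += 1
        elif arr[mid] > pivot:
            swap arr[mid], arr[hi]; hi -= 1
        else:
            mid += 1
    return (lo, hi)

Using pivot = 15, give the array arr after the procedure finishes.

lo=0 mid=0 hi=10
19>15: swap(0,10), hi=9 ⇒ 7 18 9 3 17 15 11 12 4 20 19
7<15: swap(0,0), lo=1 mid=1 ⇒ 7 18 9 3 17 15 11 12 4 20 19
18>15: swap(1,9), hi=8 ⇒ 7 20 9 3 17 15 11 12 4 18 19
20>15: swap(1,8), hi=7 ⇒ 7 4 9 3 17 15 11 12 20 18 19
4<15: swap(1,1), lo=2 mid=2 ⇒ 7 4 9 3 17 15 11 12 20 18 19
9<15: swap(2,2), lo=3 mid=3 ⇒ 7 4 9 3 17 15 11 12 20 18 19
3<15: swap(3,3), lo=4 mid=4 ⇒ 7 4 9 3 17 15 11 12 20 18 19
17>15: swap(4,7), hi=6 ⇒ 7 4 9 3 12 15 11 17 20 18 19
12<15: swap(4,4), lo=5 mid=5 ⇒ 7 4 9 3 12 15 11 17 20 18 19
15=15: mid=6
11<15: swap(5,6), lo=6 mid=7 ⇒ 7 4 9 3 12 11 15 17 20 18 19
done. lo=6 hi=6; arr=7 4 9 3 12 11 15 17 20 18 19

7 4 9 3 12 11 15 17 20 18 19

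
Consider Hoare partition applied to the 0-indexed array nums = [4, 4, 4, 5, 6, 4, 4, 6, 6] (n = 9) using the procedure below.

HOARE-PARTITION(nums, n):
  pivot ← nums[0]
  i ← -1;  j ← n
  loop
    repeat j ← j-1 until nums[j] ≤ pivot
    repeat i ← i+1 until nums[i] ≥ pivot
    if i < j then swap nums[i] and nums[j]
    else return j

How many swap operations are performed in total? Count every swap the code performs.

pivot = nums[0] = 4; i = -1, j = 9
j→6 (nums[6]=4≤4), i→0 (nums[0]=4≥4); i<j, swap → [4, 4, 4, 5, 6, 4, 4, 6, 6]
j→5 (nums[5]=4≤4), i→1 (nums[1]=4≥4); i<j, swap → [4, 4, 4, 5, 6, 4, 4, 6, 6]
j→2, i→2; i≥j, return j=2. nums = [4, 4, 4, 5, 6, 4, 4, 6, 6]

2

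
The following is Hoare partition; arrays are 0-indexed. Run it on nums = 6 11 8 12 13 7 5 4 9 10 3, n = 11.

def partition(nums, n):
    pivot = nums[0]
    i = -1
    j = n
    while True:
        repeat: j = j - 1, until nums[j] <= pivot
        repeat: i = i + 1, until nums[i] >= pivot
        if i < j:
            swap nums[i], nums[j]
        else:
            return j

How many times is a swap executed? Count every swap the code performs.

pivot=6
j stops at 10 (3), i stops at 0 (6); swap ⇒ 3 11 8 12 13 7 5 4 9 10 6
j stops at 7 (4), i stops at 1 (11); swap ⇒ 3 4 8 12 13 7 5 11 9 10 6
j stops at 6 (5), i stops at 2 (8); swap ⇒ 3 4 5 12 13 7 8 11 9 10 6
j stops at 2, i stops at 3; i≥j ⇒ return 2. nums=3 4 5 12 13 7 8 11 9 10 6

3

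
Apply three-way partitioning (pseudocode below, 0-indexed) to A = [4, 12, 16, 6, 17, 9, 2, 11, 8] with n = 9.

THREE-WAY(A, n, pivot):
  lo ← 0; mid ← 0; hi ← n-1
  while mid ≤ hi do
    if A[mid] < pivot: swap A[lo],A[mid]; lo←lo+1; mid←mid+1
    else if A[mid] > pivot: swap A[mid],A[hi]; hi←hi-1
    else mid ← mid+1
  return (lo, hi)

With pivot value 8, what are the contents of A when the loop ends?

lo=0 mid=0 hi=8
4<8: swap(0,0), lo=1 mid=1 ⇒ [4, 12, 16, 6, 17, 9, 2, 11, 8]
12>8: swap(1,8), hi=7 ⇒ [4, 8, 16, 6, 17, 9, 2, 11, 12]
8=8: mid=2
16>8: swap(2,7), hi=6 ⇒ [4, 8, 11, 6, 17, 9, 2, 16, 12]
11>8: swap(2,6), hi=5 ⇒ [4, 8, 2, 6, 17, 9, 11, 16, 12]
2<8: swap(1,2), lo=2 mid=3 ⇒ [4, 2, 8, 6, 17, 9, 11, 16, 12]
6<8: swap(2,3), lo=3 mid=4 ⇒ [4, 2, 6, 8, 17, 9, 11, 16, 12]
17>8: swap(4,5), hi=4 ⇒ [4, 2, 6, 8, 9, 17, 11, 16, 12]
9>8: swap(4,4), hi=3 ⇒ [4, 2, 6, 8, 9, 17, 11, 16, 12]
done. lo=3 hi=3; A=[4, 2, 6, 8, 9, 17, 11, 16, 12]

[4, 2, 6, 8, 9, 17, 11, 16, 12]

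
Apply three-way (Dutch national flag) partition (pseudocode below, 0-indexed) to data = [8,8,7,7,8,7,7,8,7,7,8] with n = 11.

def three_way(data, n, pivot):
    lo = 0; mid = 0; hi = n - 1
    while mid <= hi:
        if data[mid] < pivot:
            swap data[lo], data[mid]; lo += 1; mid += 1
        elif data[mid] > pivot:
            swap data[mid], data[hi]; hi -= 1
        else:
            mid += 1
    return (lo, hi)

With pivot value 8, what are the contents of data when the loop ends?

lo=0 mid=0 hi=10
8=8: mid=1
8=8: mid=2
7<8: swap(0,2), lo=1 mid=3 ⇒ [7,8,8,7,8,7,7,8,7,7,8]
7<8: swap(1,3), lo=2 mid=4 ⇒ [7,7,8,8,8,7,7,8,7,7,8]
8=8: mid=5
7<8: swap(2,5), lo=3 mid=6 ⇒ [7,7,7,8,8,8,7,8,7,7,8]
7<8: swap(3,6), lo=4 mid=7 ⇒ [7,7,7,7,8,8,8,8,7,7,8]
8=8: mid=8
7<8: swap(4,8), lo=5 mid=9 ⇒ [7,7,7,7,7,8,8,8,8,7,8]
7<8: swap(5,9), lo=6 mid=10 ⇒ [7,7,7,7,7,7,8,8,8,8,8]
8=8: mid=11
done. lo=6 hi=10; data=[7,7,7,7,7,7,8,8,8,8,8]

[7,7,7,7,7,7,8,8,8,8,8]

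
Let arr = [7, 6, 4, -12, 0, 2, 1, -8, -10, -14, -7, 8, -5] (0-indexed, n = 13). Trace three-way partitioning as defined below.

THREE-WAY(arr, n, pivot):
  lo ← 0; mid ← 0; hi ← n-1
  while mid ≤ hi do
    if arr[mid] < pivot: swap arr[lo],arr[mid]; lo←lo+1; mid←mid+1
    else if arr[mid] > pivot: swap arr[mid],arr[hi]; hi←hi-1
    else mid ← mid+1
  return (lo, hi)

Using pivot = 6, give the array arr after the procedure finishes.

lo=0 mid=0 hi=12
7>6: swap(0,12), hi=11 ⇒ [-5, 6, 4, -12, 0, 2, 1, -8, -10, -14, -7, 8, 7]
-5<6: swap(0,0), lo=1 mid=1 ⇒ [-5, 6, 4, -12, 0, 2, 1, -8, -10, -14, -7, 8, 7]
6=6: mid=2
4<6: swap(1,2), lo=2 mid=3 ⇒ [-5, 4, 6, -12, 0, 2, 1, -8, -10, -14, -7, 8, 7]
-12<6: swap(2,3), lo=3 mid=4 ⇒ [-5, 4, -12, 6, 0, 2, 1, -8, -10, -14, -7, 8, 7]
0<6: swap(3,4), lo=4 mid=5 ⇒ [-5, 4, -12, 0, 6, 2, 1, -8, -10, -14, -7, 8, 7]
2<6: swap(4,5), lo=5 mid=6 ⇒ [-5, 4, -12, 0, 2, 6, 1, -8, -10, -14, -7, 8, 7]
1<6: swap(5,6), lo=6 mid=7 ⇒ [-5, 4, -12, 0, 2, 1, 6, -8, -10, -14, -7, 8, 7]
-8<6: swap(6,7), lo=7 mid=8 ⇒ [-5, 4, -12, 0, 2, 1, -8, 6, -10, -14, -7, 8, 7]
-10<6: swap(7,8), lo=8 mid=9 ⇒ [-5, 4, -12, 0, 2, 1, -8, -10, 6, -14, -7, 8, 7]
-14<6: swap(8,9), lo=9 mid=10 ⇒ [-5, 4, -12, 0, 2, 1, -8, -10, -14, 6, -7, 8, 7]
-7<6: swap(9,10), lo=10 mid=11 ⇒ [-5, 4, -12, 0, 2, 1, -8, -10, -14, -7, 6, 8, 7]
8>6: swap(11,11), hi=10 ⇒ [-5, 4, -12, 0, 2, 1, -8, -10, -14, -7, 6, 8, 7]
done. lo=10 hi=10; arr=[-5, 4, -12, 0, 2, 1, -8, -10, -14, -7, 6, 8, 7]

[-5, 4, -12, 0, 2, 1, -8, -10, -14, -7, 6, 8, 7]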